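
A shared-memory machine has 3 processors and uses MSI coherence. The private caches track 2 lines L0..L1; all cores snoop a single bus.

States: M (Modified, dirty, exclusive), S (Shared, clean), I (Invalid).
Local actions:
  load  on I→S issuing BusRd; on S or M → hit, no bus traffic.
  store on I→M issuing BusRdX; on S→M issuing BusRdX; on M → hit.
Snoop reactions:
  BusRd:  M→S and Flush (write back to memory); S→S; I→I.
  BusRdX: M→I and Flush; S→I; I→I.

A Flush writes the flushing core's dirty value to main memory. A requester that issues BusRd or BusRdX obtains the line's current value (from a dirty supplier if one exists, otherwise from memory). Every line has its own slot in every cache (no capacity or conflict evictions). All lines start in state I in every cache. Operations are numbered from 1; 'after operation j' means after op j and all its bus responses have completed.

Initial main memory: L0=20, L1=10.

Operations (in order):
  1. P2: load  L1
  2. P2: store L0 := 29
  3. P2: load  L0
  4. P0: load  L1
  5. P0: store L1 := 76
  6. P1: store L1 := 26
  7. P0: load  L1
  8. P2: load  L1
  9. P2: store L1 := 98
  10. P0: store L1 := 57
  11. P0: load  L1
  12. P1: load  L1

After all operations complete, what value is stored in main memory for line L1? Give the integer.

  op1 P2: load  L1 → I/I/S on L1; bus BusRd; mem=10
  op2 P2: store L0 := 29 → I/I/M on L0; bus BusRdX; mem=20
  op3 P2: load  L0 → I/I/M on L0; bus (none); mem=20
  op4 P0: load  L1 → S/I/S on L1; bus BusRd; mem=10
  op5 P0: store L1 := 76 → M/I/I on L1; bus BusRdX; mem=10
  op6 P1: store L1 := 26 → I/M/I on L1; bus BusRdX Flush; mem=76
  op7 P0: load  L1 → S/S/I on L1; bus BusRd Flush; mem=26
  op8 P2: load  L1 → S/S/S on L1; bus BusRd; mem=26
  op9 P2: store L1 := 98 → I/I/M on L1; bus BusRdX; mem=26
  op10 P0: store L1 := 57 → M/I/I on L1; bus BusRdX Flush; mem=98
  op11 P0: load  L1 → M/I/I on L1; bus (none); mem=98
  op12 P1: load  L1 → S/S/I on L1; bus BusRd Flush; mem=57

memory[L1] = 57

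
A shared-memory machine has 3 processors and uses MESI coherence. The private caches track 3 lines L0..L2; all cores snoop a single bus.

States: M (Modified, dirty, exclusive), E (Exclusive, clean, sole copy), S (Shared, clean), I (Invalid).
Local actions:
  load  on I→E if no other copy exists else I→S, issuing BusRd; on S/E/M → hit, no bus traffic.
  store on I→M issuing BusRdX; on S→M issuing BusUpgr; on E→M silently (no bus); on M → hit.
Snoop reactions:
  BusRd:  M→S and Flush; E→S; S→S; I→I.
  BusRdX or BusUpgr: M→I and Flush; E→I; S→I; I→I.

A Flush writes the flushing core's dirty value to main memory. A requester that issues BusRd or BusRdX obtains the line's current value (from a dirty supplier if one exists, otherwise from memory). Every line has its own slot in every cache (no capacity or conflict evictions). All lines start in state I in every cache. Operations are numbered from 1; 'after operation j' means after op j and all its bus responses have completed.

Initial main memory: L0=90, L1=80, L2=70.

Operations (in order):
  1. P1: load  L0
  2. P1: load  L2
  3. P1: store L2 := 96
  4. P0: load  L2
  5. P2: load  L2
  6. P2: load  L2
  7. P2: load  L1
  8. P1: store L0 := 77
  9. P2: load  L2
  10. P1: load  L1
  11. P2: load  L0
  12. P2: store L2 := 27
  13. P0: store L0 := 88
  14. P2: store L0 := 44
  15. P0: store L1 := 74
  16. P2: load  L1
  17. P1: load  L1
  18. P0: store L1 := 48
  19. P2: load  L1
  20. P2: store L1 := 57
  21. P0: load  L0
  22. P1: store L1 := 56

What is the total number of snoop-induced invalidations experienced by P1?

invalidations = 4

1. P1: load  L0  bus=[BusRd]  L0: P0=I P1=E P2=I  mem[L0]=90
2. P1: load  L2  bus=[BusRd]  L2: P0=I P1=E P2=I  mem[L2]=70
3. P1: store L2 := 96  bus=[-]  L2: P0=I P1=M P2=I  mem[L2]=70
4. P0: load  L2  bus=[BusRd,Flush]  L2: P0=S P1=S P2=I  mem[L2]=96
5. P2: load  L2  bus=[BusRd]  L2: P0=S P1=S P2=S  mem[L2]=96
6. P2: load  L2  bus=[-]  L2: P0=S P1=S P2=S  mem[L2]=96
7. P2: load  L1  bus=[BusRd]  L1: P0=I P1=I P2=E  mem[L1]=80
8. P1: store L0 := 77  bus=[-]  L0: P0=I P1=M P2=I  mem[L0]=90
9. P2: load  L2  bus=[-]  L2: P0=S P1=S P2=S  mem[L2]=96
10. P1: load  L1  bus=[BusRd]  L1: P0=I P1=S P2=S  mem[L1]=80
11. P2: load  L0  bus=[BusRd,Flush]  L0: P0=I P1=S P2=S  mem[L0]=77
12. P2: store L2 := 27  bus=[BusUpgr]  L2: P0=I P1=I P2=M  mem[L2]=96
13. P0: store L0 := 88  bus=[BusRdX]  L0: P0=M P1=I P2=I  mem[L0]=77
14. P2: store L0 := 44  bus=[BusRdX,Flush]  L0: P0=I P1=I P2=M  mem[L0]=88
15. P0: store L1 := 74  bus=[BusRdX]  L1: P0=M P1=I P2=I  mem[L1]=80
16. P2: load  L1  bus=[BusRd,Flush]  L1: P0=S P1=I P2=S  mem[L1]=74
17. P1: load  L1  bus=[BusRd]  L1: P0=S P1=S P2=S  mem[L1]=74
18. P0: store L1 := 48  bus=[BusUpgr]  L1: P0=M P1=I P2=I  mem[L1]=74
19. P2: load  L1  bus=[BusRd,Flush]  L1: P0=S P1=I P2=S  mem[L1]=48
20. P2: store L1 := 57  bus=[BusUpgr]  L1: P0=I P1=I P2=M  mem[L1]=48
21. P0: load  L0  bus=[BusRd,Flush]  L0: P0=S P1=I P2=S  mem[L0]=44
22. P1: store L1 := 56  bus=[BusRdX,Flush]  L1: P0=I P1=M P2=I  mem[L1]=57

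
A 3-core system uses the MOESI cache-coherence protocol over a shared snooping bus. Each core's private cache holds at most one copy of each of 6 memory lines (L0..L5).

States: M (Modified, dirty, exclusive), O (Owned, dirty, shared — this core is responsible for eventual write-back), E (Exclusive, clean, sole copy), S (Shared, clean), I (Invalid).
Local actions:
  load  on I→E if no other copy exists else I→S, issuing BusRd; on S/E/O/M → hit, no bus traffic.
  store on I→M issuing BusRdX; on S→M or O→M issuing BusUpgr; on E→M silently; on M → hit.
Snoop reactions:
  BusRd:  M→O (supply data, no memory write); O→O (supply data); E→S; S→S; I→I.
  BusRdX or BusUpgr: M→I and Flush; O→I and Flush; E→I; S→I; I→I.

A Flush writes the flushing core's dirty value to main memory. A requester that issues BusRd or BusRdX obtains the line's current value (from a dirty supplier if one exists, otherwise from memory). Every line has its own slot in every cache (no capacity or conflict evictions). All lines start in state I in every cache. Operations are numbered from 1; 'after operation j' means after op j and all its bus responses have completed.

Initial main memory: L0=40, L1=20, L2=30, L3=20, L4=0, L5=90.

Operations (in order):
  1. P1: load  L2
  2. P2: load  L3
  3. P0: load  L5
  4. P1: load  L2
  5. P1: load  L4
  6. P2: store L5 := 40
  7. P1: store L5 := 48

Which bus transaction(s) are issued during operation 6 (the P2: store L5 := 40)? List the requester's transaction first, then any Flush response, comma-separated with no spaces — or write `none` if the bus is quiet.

1. P1: load  L2  bus=[BusRd]  L2: P0=I P1=E P2=I  mem[L2]=30
2. P2: load  L3  bus=[BusRd]  L3: P0=I P1=I P2=E  mem[L3]=20
3. P0: load  L5  bus=[BusRd]  L5: P0=E P1=I P2=I  mem[L5]=90
4. P1: load  L2  bus=[-]  L2: P0=I P1=E P2=I  mem[L2]=30
5. P1: load  L4  bus=[BusRd]  L4: P0=I P1=E P2=I  mem[L4]=0
6. P2: store L5 := 40  bus=[BusRdX]  L5: P0=I P1=I P2=M  mem[L5]=90
7. P1: store L5 := 48  bus=[BusRdX,Flush]  L5: P0=I P1=M P2=I  mem[L5]=40

bus = BusRdX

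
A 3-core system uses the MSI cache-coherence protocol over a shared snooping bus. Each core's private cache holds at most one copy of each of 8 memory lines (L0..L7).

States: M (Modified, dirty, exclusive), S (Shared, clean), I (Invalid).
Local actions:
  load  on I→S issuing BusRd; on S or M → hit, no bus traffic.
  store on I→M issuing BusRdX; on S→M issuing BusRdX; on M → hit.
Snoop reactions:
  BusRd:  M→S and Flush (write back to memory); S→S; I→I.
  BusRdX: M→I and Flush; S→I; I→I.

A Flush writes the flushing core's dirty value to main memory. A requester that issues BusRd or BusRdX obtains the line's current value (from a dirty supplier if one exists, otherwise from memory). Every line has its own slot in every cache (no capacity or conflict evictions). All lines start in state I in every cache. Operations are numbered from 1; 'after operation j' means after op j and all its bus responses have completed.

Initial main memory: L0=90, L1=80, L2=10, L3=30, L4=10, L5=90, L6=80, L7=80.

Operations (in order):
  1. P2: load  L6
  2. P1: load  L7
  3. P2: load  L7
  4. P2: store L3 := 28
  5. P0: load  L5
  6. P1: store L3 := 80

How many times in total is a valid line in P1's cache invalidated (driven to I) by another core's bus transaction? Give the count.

invalidations = 0

[1] P2: load  L6 | P0:I, P1:I, P2:S(80) | bus: BusRd
[2] P1: load  L7 | P0:I, P1:S(80), P2:I | bus: BusRd
[3] P2: load  L7 | P0:I, P1:S(80), P2:S(80) | bus: BusRd
[4] P2: store L3 := 28 | P0:I, P1:I, P2:M(28) | bus: BusRdX
[5] P0: load  L5 | P0:S(90), P1:I, P2:I | bus: BusRd
[6] P1: store L3 := 80 | P0:I, P1:M(80), P2:I | bus: BusRdX,Flush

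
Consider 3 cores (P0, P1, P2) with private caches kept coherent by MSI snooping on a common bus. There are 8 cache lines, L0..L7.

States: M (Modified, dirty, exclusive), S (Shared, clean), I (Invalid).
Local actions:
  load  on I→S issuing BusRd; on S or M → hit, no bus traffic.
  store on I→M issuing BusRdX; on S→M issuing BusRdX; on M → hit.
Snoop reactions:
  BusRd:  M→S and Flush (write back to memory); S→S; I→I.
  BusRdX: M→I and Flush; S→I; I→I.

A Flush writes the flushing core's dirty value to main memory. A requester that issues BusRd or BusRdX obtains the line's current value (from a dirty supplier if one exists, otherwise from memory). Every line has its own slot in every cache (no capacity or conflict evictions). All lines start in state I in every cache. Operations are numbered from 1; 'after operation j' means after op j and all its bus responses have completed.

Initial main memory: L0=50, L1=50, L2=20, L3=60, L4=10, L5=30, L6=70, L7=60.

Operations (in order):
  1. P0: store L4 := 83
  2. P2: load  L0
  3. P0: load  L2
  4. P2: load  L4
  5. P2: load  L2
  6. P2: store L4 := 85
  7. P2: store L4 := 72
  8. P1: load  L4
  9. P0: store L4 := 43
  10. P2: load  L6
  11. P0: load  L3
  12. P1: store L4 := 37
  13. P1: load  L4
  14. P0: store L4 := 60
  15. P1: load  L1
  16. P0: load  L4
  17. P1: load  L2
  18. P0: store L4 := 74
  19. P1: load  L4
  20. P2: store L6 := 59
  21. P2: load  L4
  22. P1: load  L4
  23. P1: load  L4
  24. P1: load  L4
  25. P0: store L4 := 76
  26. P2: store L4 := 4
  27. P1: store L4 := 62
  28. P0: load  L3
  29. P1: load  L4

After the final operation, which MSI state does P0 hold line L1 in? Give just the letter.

[1] P0: store L4 := 83 | P0:M(83), P1:I, P2:I | bus: BusRdX
[2] P2: load  L0 | P0:I, P1:I, P2:S(50) | bus: BusRd
[3] P0: load  L2 | P0:S(20), P1:I, P2:I | bus: BusRd
[4] P2: load  L4 | P0:S(83), P1:I, P2:S(83) | bus: BusRd,Flush
[5] P2: load  L2 | P0:S(20), P1:I, P2:S(20) | bus: BusRd
[6] P2: store L4 := 85 | P0:I, P1:I, P2:M(85) | bus: BusRdX
[7] P2: store L4 := 72 | P0:I, P1:I, P2:M(72) | bus: none
[8] P1: load  L4 | P0:I, P1:S(72), P2:S(72) | bus: BusRd,Flush
[9] P0: store L4 := 43 | P0:M(43), P1:I, P2:I | bus: BusRdX
[10] P2: load  L6 | P0:I, P1:I, P2:S(70) | bus: BusRd
[11] P0: load  L3 | P0:S(60), P1:I, P2:I | bus: BusRd
[12] P1: store L4 := 37 | P0:I, P1:M(37), P2:I | bus: BusRdX,Flush
[13] P1: load  L4 | P0:I, P1:M(37), P2:I | bus: none
[14] P0: store L4 := 60 | P0:M(60), P1:I, P2:I | bus: BusRdX,Flush
[15] P1: load  L1 | P0:I, P1:S(50), P2:I | bus: BusRd
[16] P0: load  L4 | P0:M(60), P1:I, P2:I | bus: none
[17] P1: load  L2 | P0:S(20), P1:S(20), P2:S(20) | bus: BusRd
[18] P0: store L4 := 74 | P0:M(74), P1:I, P2:I | bus: none
[19] P1: load  L4 | P0:S(74), P1:S(74), P2:I | bus: BusRd,Flush
[20] P2: store L6 := 59 | P0:I, P1:I, P2:M(59) | bus: BusRdX
[21] P2: load  L4 | P0:S(74), P1:S(74), P2:S(74) | bus: BusRd
[22] P1: load  L4 | P0:S(74), P1:S(74), P2:S(74) | bus: none
[23] P1: load  L4 | P0:S(74), P1:S(74), P2:S(74) | bus: none
[24] P1: load  L4 | P0:S(74), P1:S(74), P2:S(74) | bus: none
[25] P0: store L4 := 76 | P0:M(76), P1:I, P2:I | bus: BusRdX
[26] P2: store L4 := 4 | P0:I, P1:I, P2:M(4) | bus: BusRdX,Flush
[27] P1: store L4 := 62 | P0:I, P1:M(62), P2:I | bus: BusRdX,Flush
[28] P0: load  L3 | P0:S(60), P1:I, P2:I | bus: none
[29] P1: load  L4 | P0:I, P1:M(62), P2:I | bus: none

state = I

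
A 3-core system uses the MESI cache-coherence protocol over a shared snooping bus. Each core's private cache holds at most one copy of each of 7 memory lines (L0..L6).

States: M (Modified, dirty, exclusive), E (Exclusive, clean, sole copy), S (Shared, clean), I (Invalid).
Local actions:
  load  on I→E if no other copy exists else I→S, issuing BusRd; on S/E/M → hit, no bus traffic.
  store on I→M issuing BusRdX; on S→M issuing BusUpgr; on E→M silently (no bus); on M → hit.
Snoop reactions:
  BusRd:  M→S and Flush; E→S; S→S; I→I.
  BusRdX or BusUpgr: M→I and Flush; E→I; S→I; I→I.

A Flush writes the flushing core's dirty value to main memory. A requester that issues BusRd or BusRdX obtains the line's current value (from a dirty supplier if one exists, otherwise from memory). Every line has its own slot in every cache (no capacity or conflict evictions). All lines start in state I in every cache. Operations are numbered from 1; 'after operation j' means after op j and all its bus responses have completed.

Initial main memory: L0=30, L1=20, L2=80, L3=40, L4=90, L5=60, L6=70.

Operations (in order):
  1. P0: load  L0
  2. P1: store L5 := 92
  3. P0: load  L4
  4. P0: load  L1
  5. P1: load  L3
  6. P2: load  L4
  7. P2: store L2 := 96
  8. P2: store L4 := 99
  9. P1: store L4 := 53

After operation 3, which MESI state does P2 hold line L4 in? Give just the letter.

state = I

step 1: P0: load  L0  ⟶  EII  (L0)  txn=BusRd  M[L0]=30
step 2: P1: store L5 := 92  ⟶  IMI  (L5)  txn=BusRdX  M[L5]=60
step 3: P0: load  L4  ⟶  EII  (L4)  txn=BusRd  M[L4]=90
step 4: P0: load  L1  ⟶  EII  (L1)  txn=BusRd  M[L1]=20
step 5: P1: load  L3  ⟶  IEI  (L3)  txn=BusRd  M[L3]=40
step 6: P2: load  L4  ⟶  SIS  (L4)  txn=BusRd  M[L4]=90
step 7: P2: store L2 := 96  ⟶  IIM  (L2)  txn=BusRdX  M[L2]=80
step 8: P2: store L4 := 99  ⟶  IIM  (L4)  txn=BusUpgr  M[L4]=90
step 9: P1: store L4 := 53  ⟶  IMI  (L4)  txn=BusRdX+Flush  M[L4]=99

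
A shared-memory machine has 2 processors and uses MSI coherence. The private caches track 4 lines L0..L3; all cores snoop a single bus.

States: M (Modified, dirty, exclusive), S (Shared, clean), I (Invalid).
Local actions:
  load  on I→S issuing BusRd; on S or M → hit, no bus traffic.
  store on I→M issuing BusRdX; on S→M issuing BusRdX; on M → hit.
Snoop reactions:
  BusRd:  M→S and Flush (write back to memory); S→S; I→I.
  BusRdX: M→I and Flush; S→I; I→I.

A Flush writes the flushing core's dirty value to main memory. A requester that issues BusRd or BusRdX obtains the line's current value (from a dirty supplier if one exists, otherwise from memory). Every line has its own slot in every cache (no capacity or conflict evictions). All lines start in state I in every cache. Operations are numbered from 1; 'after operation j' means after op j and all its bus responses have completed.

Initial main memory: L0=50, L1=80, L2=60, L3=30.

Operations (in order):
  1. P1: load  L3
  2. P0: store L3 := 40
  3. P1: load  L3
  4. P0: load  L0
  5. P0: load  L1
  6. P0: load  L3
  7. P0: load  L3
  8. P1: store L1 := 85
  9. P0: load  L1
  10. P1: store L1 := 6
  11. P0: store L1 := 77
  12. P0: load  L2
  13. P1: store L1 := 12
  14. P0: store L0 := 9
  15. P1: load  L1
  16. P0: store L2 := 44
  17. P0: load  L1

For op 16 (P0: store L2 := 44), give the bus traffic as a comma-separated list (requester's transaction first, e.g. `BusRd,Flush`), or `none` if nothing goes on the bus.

  op1 P1: load  L3 → I/S on L3; bus BusRd; mem=30
  op2 P0: store L3 := 40 → M/I on L3; bus BusRdX; mem=30
  op3 P1: load  L3 → S/S on L3; bus BusRd Flush; mem=40
  op4 P0: load  L0 → S/I on L0; bus BusRd; mem=50
  op5 P0: load  L1 → S/I on L1; bus BusRd; mem=80
  op6 P0: load  L3 → S/S on L3; bus (none); mem=40
  op7 P0: load  L3 → S/S on L3; bus (none); mem=40
  op8 P1: store L1 := 85 → I/M on L1; bus BusRdX; mem=80
  op9 P0: load  L1 → S/S on L1; bus BusRd Flush; mem=85
  op10 P1: store L1 := 6 → I/M on L1; bus BusRdX; mem=85
  op11 P0: store L1 := 77 → M/I on L1; bus BusRdX Flush; mem=6
  op12 P0: load  L2 → S/I on L2; bus BusRd; mem=60
  op13 P1: store L1 := 12 → I/M on L1; bus BusRdX Flush; mem=77
  op14 P0: store L0 := 9 → M/I on L0; bus BusRdX; mem=50
  op15 P1: load  L1 → I/M on L1; bus (none); mem=77
  op16 P0: store L2 := 44 → M/I on L2; bus BusRdX; mem=60
  op17 P0: load  L1 → S/S on L1; bus BusRd Flush; mem=12

bus = BusRdX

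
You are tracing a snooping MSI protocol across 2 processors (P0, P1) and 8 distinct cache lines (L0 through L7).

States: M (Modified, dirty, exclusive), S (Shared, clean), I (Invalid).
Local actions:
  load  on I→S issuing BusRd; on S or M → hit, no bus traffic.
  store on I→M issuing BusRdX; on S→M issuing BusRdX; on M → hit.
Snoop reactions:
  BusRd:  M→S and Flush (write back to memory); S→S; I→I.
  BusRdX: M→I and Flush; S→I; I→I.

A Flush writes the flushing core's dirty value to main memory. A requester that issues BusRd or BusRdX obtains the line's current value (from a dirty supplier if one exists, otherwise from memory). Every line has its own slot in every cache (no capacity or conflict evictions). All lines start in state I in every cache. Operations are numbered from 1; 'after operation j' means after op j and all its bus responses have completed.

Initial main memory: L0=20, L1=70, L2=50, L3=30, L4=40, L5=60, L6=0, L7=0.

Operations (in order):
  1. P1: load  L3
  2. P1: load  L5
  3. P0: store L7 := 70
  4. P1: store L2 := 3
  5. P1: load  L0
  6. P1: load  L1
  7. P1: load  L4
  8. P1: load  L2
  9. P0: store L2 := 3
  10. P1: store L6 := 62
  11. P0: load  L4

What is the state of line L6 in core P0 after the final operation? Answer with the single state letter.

step 1: P1: load  L3  ⟶  IS  (L3)  txn=BusRd  M[L3]=30
step 2: P1: load  L5  ⟶  IS  (L5)  txn=BusRd  M[L5]=60
step 3: P0: store L7 := 70  ⟶  MI  (L7)  txn=BusRdX  M[L7]=0
step 4: P1: store L2 := 3  ⟶  IM  (L2)  txn=BusRdX  M[L2]=50
step 5: P1: load  L0  ⟶  IS  (L0)  txn=BusRd  M[L0]=20
step 6: P1: load  L1  ⟶  IS  (L1)  txn=BusRd  M[L1]=70
step 7: P1: load  L4  ⟶  IS  (L4)  txn=BusRd  M[L4]=40
step 8: P1: load  L2  ⟶  IM  (L2)  txn=∅  M[L2]=50
step 9: P0: store L2 := 3  ⟶  MI  (L2)  txn=BusRdX+Flush  M[L2]=3
step 10: P1: store L6 := 62  ⟶  IM  (L6)  txn=BusRdX  M[L6]=0
step 11: P0: load  L4  ⟶  SS  (L4)  txn=BusRd  M[L4]=40

state = I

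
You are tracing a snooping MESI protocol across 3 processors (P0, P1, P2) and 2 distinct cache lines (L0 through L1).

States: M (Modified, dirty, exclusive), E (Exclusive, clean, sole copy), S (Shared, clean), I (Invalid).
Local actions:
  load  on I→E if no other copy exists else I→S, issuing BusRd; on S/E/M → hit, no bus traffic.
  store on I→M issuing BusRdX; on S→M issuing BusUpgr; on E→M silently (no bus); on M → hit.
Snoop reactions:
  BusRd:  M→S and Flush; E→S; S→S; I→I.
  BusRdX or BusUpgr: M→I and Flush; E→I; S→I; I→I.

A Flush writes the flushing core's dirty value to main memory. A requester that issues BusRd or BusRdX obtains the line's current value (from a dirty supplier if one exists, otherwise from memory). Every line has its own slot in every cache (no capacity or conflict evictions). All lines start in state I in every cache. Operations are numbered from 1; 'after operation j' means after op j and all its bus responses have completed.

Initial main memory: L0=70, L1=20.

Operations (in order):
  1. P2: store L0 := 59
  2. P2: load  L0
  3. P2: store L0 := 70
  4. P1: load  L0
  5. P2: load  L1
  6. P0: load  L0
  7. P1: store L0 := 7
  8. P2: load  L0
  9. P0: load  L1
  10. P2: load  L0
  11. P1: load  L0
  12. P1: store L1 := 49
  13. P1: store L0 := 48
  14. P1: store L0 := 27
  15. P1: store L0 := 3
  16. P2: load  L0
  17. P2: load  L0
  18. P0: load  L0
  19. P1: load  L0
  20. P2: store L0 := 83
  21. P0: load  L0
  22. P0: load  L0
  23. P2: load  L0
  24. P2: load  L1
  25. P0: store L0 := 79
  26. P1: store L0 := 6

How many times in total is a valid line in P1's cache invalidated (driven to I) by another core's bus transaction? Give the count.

invalidations = 1

  op1 P2: store L0 := 59 → I/I/M on L0; bus BusRdX; mem=70
  op2 P2: load  L0 → I/I/M on L0; bus (none); mem=70
  op3 P2: store L0 := 70 → I/I/M on L0; bus (none); mem=70
  op4 P1: load  L0 → I/S/S on L0; bus BusRd Flush; mem=70
  op5 P2: load  L1 → I/I/E on L1; bus BusRd; mem=20
  op6 P0: load  L0 → S/S/S on L0; bus BusRd; mem=70
  op7 P1: store L0 := 7 → I/M/I on L0; bus BusUpgr; mem=70
  op8 P2: load  L0 → I/S/S on L0; bus BusRd Flush; mem=7
  op9 P0: load  L1 → S/I/S on L1; bus BusRd; mem=20
  op10 P2: load  L0 → I/S/S on L0; bus (none); mem=7
  op11 P1: load  L0 → I/S/S on L0; bus (none); mem=7
  op12 P1: store L1 := 49 → I/M/I on L1; bus BusRdX; mem=20
  op13 P1: store L0 := 48 → I/M/I on L0; bus BusUpgr; mem=7
  op14 P1: store L0 := 27 → I/M/I on L0; bus (none); mem=7
  op15 P1: store L0 := 3 → I/M/I on L0; bus (none); mem=7
  op16 P2: load  L0 → I/S/S on L0; bus BusRd Flush; mem=3
  op17 P2: load  L0 → I/S/S on L0; bus (none); mem=3
  op18 P0: load  L0 → S/S/S on L0; bus BusRd; mem=3
  op19 P1: load  L0 → S/S/S on L0; bus (none); mem=3
  op20 P2: store L0 := 83 → I/I/M on L0; bus BusUpgr; mem=3
  op21 P0: load  L0 → S/I/S on L0; bus BusRd Flush; mem=83
  op22 P0: load  L0 → S/I/S on L0; bus (none); mem=83
  op23 P2: load  L0 → S/I/S on L0; bus (none); mem=83
  op24 P2: load  L1 → I/S/S on L1; bus BusRd Flush; mem=49
  op25 P0: store L0 := 79 → M/I/I on L0; bus BusUpgr; mem=83
  op26 P1: store L0 := 6 → I/M/I on L0; bus BusRdX Flush; mem=79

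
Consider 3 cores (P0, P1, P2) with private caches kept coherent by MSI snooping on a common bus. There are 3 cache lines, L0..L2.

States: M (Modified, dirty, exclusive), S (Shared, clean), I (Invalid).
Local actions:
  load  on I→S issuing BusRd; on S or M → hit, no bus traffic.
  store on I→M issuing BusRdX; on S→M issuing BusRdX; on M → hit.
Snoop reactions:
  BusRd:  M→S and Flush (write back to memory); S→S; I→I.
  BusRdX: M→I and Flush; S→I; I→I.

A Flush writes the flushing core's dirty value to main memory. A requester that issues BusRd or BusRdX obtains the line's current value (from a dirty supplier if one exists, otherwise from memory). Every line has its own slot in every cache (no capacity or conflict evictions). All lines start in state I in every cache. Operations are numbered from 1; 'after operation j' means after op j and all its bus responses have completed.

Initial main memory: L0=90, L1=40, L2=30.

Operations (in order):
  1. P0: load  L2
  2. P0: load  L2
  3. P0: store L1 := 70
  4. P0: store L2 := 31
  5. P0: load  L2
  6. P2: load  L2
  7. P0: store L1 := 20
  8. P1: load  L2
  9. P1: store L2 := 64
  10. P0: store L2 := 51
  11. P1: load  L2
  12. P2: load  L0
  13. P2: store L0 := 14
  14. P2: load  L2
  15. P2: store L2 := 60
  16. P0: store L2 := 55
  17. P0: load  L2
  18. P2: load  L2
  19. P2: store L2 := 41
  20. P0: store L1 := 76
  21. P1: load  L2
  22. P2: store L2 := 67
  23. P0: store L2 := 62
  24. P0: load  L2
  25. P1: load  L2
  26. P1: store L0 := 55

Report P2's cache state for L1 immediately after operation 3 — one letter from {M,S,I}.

  op1 P0: load  L2 → S/I/I on L2; bus BusRd; mem=30
  op2 P0: load  L2 → S/I/I on L2; bus (none); mem=30
  op3 P0: store L1 := 70 → M/I/I on L1; bus BusRdX; mem=40
  op4 P0: store L2 := 31 → M/I/I on L2; bus BusRdX; mem=30
  op5 P0: load  L2 → M/I/I on L2; bus (none); mem=30
  op6 P2: load  L2 → S/I/S on L2; bus BusRd Flush; mem=31
  op7 P0: store L1 := 20 → M/I/I on L1; bus (none); mem=40
  op8 P1: load  L2 → S/S/S on L2; bus BusRd; mem=31
  op9 P1: store L2 := 64 → I/M/I on L2; bus BusRdX; mem=31
  op10 P0: store L2 := 51 → M/I/I on L2; bus BusRdX Flush; mem=64
  op11 P1: load  L2 → S/S/I on L2; bus BusRd Flush; mem=51
  op12 P2: load  L0 → I/I/S on L0; bus BusRd; mem=90
  op13 P2: store L0 := 14 → I/I/M on L0; bus BusRdX; mem=90
  op14 P2: load  L2 → S/S/S on L2; bus BusRd; mem=51
  op15 P2: store L2 := 60 → I/I/M on L2; bus BusRdX; mem=51
  op16 P0: store L2 := 55 → M/I/I on L2; bus BusRdX Flush; mem=60
  op17 P0: load  L2 → M/I/I on L2; bus (none); mem=60
  op18 P2: load  L2 → S/I/S on L2; bus BusRd Flush; mem=55
  op19 P2: store L2 := 41 → I/I/M on L2; bus BusRdX; mem=55
  op20 P0: store L1 := 76 → M/I/I on L1; bus (none); mem=40
  op21 P1: load  L2 → I/S/S on L2; bus BusRd Flush; mem=41
  op22 P2: store L2 := 67 → I/I/M on L2; bus BusRdX; mem=41
  op23 P0: store L2 := 62 → M/I/I on L2; bus BusRdX Flush; mem=67
  op24 P0: load  L2 → M/I/I on L2; bus (none); mem=67
  op25 P1: load  L2 → S/S/I on L2; bus BusRd Flush; mem=62
  op26 P1: store L0 := 55 → I/M/I on L0; bus BusRdX Flush; mem=14

state = I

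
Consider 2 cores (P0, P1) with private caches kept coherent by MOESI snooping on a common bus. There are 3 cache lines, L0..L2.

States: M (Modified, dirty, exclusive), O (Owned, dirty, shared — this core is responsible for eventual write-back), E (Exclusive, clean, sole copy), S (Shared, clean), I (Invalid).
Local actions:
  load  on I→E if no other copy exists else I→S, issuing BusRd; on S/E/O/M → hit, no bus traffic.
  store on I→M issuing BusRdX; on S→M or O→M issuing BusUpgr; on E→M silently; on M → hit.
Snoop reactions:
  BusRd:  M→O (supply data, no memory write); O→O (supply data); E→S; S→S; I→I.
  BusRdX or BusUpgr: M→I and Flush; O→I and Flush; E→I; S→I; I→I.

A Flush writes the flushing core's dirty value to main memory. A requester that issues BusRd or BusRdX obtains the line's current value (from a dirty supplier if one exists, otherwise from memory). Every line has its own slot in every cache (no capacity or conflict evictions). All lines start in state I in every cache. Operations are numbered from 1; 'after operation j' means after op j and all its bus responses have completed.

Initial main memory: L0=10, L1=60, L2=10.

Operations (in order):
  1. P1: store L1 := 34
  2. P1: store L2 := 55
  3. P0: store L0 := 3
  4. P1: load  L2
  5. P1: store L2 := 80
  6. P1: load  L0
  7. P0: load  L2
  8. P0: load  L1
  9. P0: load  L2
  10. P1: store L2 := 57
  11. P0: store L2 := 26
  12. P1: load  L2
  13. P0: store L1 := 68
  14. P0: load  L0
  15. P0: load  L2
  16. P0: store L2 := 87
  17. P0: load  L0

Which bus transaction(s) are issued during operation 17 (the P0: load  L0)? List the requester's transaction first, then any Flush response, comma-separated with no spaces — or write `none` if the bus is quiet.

bus = none

[1] P1: store L1 := 34 | P0:I, P1:M(34) | bus: BusRdX
[2] P1: store L2 := 55 | P0:I, P1:M(55) | bus: BusRdX
[3] P0: store L0 := 3 | P0:M(3), P1:I | bus: BusRdX
[4] P1: load  L2 | P0:I, P1:M(55) | bus: none
[5] P1: store L2 := 80 | P0:I, P1:M(80) | bus: none
[6] P1: load  L0 | P0:O(3), P1:S(3) | bus: BusRd
[7] P0: load  L2 | P0:S(80), P1:O(80) | bus: BusRd
[8] P0: load  L1 | P0:S(34), P1:O(34) | bus: BusRd
[9] P0: load  L2 | P0:S(80), P1:O(80) | bus: none
[10] P1: store L2 := 57 | P0:I, P1:M(57) | bus: BusUpgr
[11] P0: store L2 := 26 | P0:M(26), P1:I | bus: BusRdX,Flush
[12] P1: load  L2 | P0:O(26), P1:S(26) | bus: BusRd
[13] P0: store L1 := 68 | P0:M(68), P1:I | bus: BusUpgr,Flush
[14] P0: load  L0 | P0:O(3), P1:S(3) | bus: none
[15] P0: load  L2 | P0:O(26), P1:S(26) | bus: none
[16] P0: store L2 := 87 | P0:M(87), P1:I | bus: BusUpgr
[17] P0: load  L0 | P0:O(3), P1:S(3) | bus: none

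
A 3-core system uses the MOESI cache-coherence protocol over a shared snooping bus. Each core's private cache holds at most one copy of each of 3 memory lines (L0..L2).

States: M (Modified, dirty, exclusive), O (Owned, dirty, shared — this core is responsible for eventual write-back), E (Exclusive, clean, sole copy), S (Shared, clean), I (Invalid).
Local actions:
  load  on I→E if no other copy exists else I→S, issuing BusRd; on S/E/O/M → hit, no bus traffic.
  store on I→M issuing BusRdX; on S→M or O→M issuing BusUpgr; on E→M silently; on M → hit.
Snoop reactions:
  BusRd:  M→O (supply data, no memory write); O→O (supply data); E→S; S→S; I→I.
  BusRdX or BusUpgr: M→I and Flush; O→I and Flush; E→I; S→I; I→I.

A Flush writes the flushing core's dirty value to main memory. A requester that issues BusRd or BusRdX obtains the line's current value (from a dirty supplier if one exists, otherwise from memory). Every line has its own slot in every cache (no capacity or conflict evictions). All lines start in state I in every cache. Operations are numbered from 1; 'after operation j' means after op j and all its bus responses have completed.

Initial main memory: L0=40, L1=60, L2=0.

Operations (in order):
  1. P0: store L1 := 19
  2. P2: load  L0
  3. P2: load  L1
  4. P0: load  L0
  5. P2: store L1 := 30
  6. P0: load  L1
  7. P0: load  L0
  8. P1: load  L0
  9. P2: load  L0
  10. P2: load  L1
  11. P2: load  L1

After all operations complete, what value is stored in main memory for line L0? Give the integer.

[1] P0: store L1 := 19 | P0:M(19), P1:I, P2:I | bus: BusRdX
[2] P2: load  L0 | P0:I, P1:I, P2:E(40) | bus: BusRd
[3] P2: load  L1 | P0:O(19), P1:I, P2:S(19) | bus: BusRd
[4] P0: load  L0 | P0:S(40), P1:I, P2:S(40) | bus: BusRd
[5] P2: store L1 := 30 | P0:I, P1:I, P2:M(30) | bus: BusUpgr,Flush
[6] P0: load  L1 | P0:S(30), P1:I, P2:O(30) | bus: BusRd
[7] P0: load  L0 | P0:S(40), P1:I, P2:S(40) | bus: none
[8] P1: load  L0 | P0:S(40), P1:S(40), P2:S(40) | bus: BusRd
[9] P2: load  L0 | P0:S(40), P1:S(40), P2:S(40) | bus: none
[10] P2: load  L1 | P0:S(30), P1:I, P2:O(30) | bus: none
[11] P2: load  L1 | P0:S(30), P1:I, P2:O(30) | bus: none

memory[L0] = 40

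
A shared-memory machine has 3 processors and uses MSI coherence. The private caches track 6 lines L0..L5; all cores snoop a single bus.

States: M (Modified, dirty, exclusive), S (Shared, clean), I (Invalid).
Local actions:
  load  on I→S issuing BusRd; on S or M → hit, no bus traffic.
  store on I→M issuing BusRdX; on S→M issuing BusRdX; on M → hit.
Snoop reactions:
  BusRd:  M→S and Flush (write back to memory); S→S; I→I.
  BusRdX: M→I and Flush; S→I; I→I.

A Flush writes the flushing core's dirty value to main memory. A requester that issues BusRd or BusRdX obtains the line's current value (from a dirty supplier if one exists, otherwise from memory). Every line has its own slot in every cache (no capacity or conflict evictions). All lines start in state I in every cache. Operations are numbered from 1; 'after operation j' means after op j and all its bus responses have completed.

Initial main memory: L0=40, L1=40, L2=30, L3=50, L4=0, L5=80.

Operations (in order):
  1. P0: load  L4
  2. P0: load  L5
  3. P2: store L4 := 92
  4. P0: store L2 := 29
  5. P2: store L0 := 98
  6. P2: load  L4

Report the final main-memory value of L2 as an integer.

memory[L2] = 30

step 1: P0: load  L4  ⟶  SII  (L4)  txn=BusRd  M[L4]=0
step 2: P0: load  L5  ⟶  SII  (L5)  txn=BusRd  M[L5]=80
step 3: P2: store L4 := 92  ⟶  IIM  (L4)  txn=BusRdX  M[L4]=0
step 4: P0: store L2 := 29  ⟶  MII  (L2)  txn=BusRdX  M[L2]=30
step 5: P2: store L0 := 98  ⟶  IIM  (L0)  txn=BusRdX  M[L0]=40
step 6: P2: load  L4  ⟶  IIM  (L4)  txn=∅  M[L4]=0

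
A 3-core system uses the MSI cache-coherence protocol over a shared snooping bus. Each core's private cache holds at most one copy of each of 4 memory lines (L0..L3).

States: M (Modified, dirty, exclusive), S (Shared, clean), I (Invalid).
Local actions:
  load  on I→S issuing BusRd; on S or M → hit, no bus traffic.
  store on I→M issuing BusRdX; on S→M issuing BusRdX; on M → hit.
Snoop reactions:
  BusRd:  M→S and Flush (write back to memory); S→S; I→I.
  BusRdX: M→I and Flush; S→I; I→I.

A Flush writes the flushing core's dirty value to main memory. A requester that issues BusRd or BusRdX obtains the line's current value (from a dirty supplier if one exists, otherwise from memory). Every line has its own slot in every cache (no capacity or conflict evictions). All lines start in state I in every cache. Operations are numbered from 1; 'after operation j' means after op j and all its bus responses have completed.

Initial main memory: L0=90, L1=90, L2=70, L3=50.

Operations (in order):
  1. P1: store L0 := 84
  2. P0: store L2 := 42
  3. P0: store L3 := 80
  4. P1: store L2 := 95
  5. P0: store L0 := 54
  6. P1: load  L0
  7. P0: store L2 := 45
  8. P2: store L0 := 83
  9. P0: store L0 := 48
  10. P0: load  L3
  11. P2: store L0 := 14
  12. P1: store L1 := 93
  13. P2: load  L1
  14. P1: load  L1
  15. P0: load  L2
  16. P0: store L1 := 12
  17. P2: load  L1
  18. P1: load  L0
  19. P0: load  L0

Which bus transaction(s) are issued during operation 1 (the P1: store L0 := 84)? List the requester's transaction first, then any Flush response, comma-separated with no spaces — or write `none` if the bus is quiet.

[1] P1: store L0 := 84 | P0:I, P1:M(84), P2:I | bus: BusRdX
[2] P0: store L2 := 42 | P0:M(42), P1:I, P2:I | bus: BusRdX
[3] P0: store L3 := 80 | P0:M(80), P1:I, P2:I | bus: BusRdX
[4] P1: store L2 := 95 | P0:I, P1:M(95), P2:I | bus: BusRdX,Flush
[5] P0: store L0 := 54 | P0:M(54), P1:I, P2:I | bus: BusRdX,Flush
[6] P1: load  L0 | P0:S(54), P1:S(54), P2:I | bus: BusRd,Flush
[7] P0: store L2 := 45 | P0:M(45), P1:I, P2:I | bus: BusRdX,Flush
[8] P2: store L0 := 83 | P0:I, P1:I, P2:M(83) | bus: BusRdX
[9] P0: store L0 := 48 | P0:M(48), P1:I, P2:I | bus: BusRdX,Flush
[10] P0: load  L3 | P0:M(80), P1:I, P2:I | bus: none
[11] P2: store L0 := 14 | P0:I, P1:I, P2:M(14) | bus: BusRdX,Flush
[12] P1: store L1 := 93 | P0:I, P1:M(93), P2:I | bus: BusRdX
[13] P2: load  L1 | P0:I, P1:S(93), P2:S(93) | bus: BusRd,Flush
[14] P1: load  L1 | P0:I, P1:S(93), P2:S(93) | bus: none
[15] P0: load  L2 | P0:M(45), P1:I, P2:I | bus: none
[16] P0: store L1 := 12 | P0:M(12), P1:I, P2:I | bus: BusRdX
[17] P2: load  L1 | P0:S(12), P1:I, P2:S(12) | bus: BusRd,Flush
[18] P1: load  L0 | P0:I, P1:S(14), P2:S(14) | bus: BusRd,Flush
[19] P0: load  L0 | P0:S(14), P1:S(14), P2:S(14) | bus: BusRd

bus = BusRdX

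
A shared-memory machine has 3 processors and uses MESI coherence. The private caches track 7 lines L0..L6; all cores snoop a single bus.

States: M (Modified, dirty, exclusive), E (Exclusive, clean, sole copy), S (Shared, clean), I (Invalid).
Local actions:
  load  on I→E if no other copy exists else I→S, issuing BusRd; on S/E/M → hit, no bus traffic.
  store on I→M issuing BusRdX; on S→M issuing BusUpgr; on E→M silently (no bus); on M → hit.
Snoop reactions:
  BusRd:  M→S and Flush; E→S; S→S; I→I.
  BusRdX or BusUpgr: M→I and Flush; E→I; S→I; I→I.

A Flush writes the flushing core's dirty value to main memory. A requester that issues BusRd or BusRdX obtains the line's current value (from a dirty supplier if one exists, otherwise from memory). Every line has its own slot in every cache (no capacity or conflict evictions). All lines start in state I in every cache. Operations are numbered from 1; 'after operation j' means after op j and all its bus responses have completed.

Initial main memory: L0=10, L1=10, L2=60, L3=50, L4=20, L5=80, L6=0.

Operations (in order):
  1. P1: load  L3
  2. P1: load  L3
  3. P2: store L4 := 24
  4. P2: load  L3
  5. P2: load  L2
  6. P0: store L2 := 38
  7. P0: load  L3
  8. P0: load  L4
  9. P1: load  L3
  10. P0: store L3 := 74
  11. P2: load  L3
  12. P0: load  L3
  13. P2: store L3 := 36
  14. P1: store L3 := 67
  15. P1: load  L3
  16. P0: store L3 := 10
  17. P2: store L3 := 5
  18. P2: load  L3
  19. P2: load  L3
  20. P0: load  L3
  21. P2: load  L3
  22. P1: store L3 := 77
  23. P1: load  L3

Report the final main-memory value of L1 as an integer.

memory[L1] = 10

  op1 P1: load  L3 → I/E/I on L3; bus BusRd; mem=50
  op2 P1: load  L3 → I/E/I on L3; bus (none); mem=50
  op3 P2: store L4 := 24 → I/I/M on L4; bus BusRdX; mem=20
  op4 P2: load  L3 → I/S/S on L3; bus BusRd; mem=50
  op5 P2: load  L2 → I/I/E on L2; bus BusRd; mem=60
  op6 P0: store L2 := 38 → M/I/I on L2; bus BusRdX; mem=60
  op7 P0: load  L3 → S/S/S on L3; bus BusRd; mem=50
  op8 P0: load  L4 → S/I/S on L4; bus BusRd Flush; mem=24
  op9 P1: load  L3 → S/S/S on L3; bus (none); mem=50
  op10 P0: store L3 := 74 → M/I/I on L3; bus BusUpgr; mem=50
  op11 P2: load  L3 → S/I/S on L3; bus BusRd Flush; mem=74
  op12 P0: load  L3 → S/I/S on L3; bus (none); mem=74
  op13 P2: store L3 := 36 → I/I/M on L3; bus BusUpgr; mem=74
  op14 P1: store L3 := 67 → I/M/I on L3; bus BusRdX Flush; mem=36
  op15 P1: load  L3 → I/M/I on L3; bus (none); mem=36
  op16 P0: store L3 := 10 → M/I/I on L3; bus BusRdX Flush; mem=67
  op17 P2: store L3 := 5 → I/I/M on L3; bus BusRdX Flush; mem=10
  op18 P2: load  L3 → I/I/M on L3; bus (none); mem=10
  op19 P2: load  L3 → I/I/M on L3; bus (none); mem=10
  op20 P0: load  L3 → S/I/S on L3; bus BusRd Flush; mem=5
  op21 P2: load  L3 → S/I/S on L3; bus (none); mem=5
  op22 P1: store L3 := 77 → I/M/I on L3; bus BusRdX; mem=5
  op23 P1: load  L3 → I/M/I on L3; bus (none); mem=5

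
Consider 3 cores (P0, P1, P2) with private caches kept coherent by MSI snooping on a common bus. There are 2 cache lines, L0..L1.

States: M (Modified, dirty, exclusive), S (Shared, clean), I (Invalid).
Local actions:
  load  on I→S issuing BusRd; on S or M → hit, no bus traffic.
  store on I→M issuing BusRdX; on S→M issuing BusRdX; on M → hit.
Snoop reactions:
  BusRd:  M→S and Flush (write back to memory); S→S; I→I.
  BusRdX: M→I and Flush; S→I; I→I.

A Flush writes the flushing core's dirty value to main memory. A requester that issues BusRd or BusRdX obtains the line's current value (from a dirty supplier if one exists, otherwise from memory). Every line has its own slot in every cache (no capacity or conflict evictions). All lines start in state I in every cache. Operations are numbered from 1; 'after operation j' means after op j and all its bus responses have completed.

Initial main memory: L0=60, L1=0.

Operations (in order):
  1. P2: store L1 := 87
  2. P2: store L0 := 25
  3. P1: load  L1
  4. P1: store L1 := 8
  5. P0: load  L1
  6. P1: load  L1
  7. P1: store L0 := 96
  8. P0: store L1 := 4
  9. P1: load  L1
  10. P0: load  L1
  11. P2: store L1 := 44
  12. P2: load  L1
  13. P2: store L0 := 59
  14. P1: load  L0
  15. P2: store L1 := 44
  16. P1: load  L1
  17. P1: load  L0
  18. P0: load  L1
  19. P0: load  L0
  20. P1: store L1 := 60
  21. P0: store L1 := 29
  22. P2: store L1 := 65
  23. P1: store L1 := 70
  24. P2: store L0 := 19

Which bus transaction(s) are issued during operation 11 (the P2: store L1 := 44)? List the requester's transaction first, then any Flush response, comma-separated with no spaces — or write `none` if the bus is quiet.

  op1 P2: store L1 := 87 → I/I/M on L1; bus BusRdX; mem=0
  op2 P2: store L0 := 25 → I/I/M on L0; bus BusRdX; mem=60
  op3 P1: load  L1 → I/S/S on L1; bus BusRd Flush; mem=87
  op4 P1: store L1 := 8 → I/M/I on L1; bus BusRdX; mem=87
  op5 P0: load  L1 → S/S/I on L1; bus BusRd Flush; mem=8
  op6 P1: load  L1 → S/S/I on L1; bus (none); mem=8
  op7 P1: store L0 := 96 → I/M/I on L0; bus BusRdX Flush; mem=25
  op8 P0: store L1 := 4 → M/I/I on L1; bus BusRdX; mem=8
  op9 P1: load  L1 → S/S/I on L1; bus BusRd Flush; mem=4
  op10 P0: load  L1 → S/S/I on L1; bus (none); mem=4
  op11 P2: store L1 := 44 → I/I/M on L1; bus BusRdX; mem=4
  op12 P2: load  L1 → I/I/M on L1; bus (none); mem=4
  op13 P2: store L0 := 59 → I/I/M on L0; bus BusRdX Flush; mem=96
  op14 P1: load  L0 → I/S/S on L0; bus BusRd Flush; mem=59
  op15 P2: store L1 := 44 → I/I/M on L1; bus (none); mem=4
  op16 P1: load  L1 → I/S/S on L1; bus BusRd Flush; mem=44
  op17 P1: load  L0 → I/S/S on L0; bus (none); mem=59
  op18 P0: load  L1 → S/S/S on L1; bus BusRd; mem=44
  op19 P0: load  L0 → S/S/S on L0; bus BusRd; mem=59
  op20 P1: store L1 := 60 → I/M/I on L1; bus BusRdX; mem=44
  op21 P0: store L1 := 29 → M/I/I on L1; bus BusRdX Flush; mem=60
  op22 P2: store L1 := 65 → I/I/M on L1; bus BusRdX Flush; mem=29
  op23 P1: store L1 := 70 → I/M/I on L1; bus BusRdX Flush; mem=65
  op24 P2: store L0 := 19 → I/I/M on L0; bus BusRdX; mem=59

bus = BusRdX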